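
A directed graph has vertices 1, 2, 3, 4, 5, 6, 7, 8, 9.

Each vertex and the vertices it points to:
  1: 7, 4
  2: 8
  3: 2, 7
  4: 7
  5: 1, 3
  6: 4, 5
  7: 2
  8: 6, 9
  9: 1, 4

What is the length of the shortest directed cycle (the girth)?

For each vertex v, BFS finds the shortest path from v back to v.
The shortest such closed walk is 8 → 6 → 4 → 7 → 2 → 8, length 5.

5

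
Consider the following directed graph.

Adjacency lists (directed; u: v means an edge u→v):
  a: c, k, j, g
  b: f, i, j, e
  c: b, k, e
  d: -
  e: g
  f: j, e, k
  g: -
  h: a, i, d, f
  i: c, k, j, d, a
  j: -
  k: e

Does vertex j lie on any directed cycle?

No

j lies on a cycle iff there is a path from j back to itself.
Exploring from j, it never reaches itself; equivalently, its strongly connected component is a singleton.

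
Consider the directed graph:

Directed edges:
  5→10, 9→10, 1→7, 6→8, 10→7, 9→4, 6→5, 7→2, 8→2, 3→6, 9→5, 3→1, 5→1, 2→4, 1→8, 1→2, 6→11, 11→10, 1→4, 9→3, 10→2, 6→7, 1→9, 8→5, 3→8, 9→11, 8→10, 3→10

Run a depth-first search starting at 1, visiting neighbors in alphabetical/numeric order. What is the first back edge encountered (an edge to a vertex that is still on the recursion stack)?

5->1

DFS from 1 (visiting neighbors in alphabetical/numeric order); mark gray on enter, black on exit:
1 gray
  2 gray
    4 gray
    4 black
  2 black
  1→4: 4 black — skip
  7 gray
    7→2: 2 black — skip
  7 black
  8 gray
    8→2: 2 black — skip
    5 gray
      5→1: 1 is gray → back edge
First back edge: 5 → 1.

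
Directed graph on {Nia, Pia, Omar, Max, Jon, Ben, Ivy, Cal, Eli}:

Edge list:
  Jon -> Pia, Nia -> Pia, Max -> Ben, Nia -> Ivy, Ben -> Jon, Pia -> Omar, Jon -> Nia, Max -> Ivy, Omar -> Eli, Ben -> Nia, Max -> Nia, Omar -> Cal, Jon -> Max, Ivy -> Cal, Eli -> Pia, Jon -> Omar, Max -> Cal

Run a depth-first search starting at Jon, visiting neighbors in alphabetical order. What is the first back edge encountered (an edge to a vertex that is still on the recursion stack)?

DFS from Jon (visiting neighbors in alphabetical order); mark gray on enter, black on exit:
Jon gray
  Max gray
    Ben gray
      Ben→Jon: Jon is gray → back edge
First back edge: Ben → Jon.

Ben→Jon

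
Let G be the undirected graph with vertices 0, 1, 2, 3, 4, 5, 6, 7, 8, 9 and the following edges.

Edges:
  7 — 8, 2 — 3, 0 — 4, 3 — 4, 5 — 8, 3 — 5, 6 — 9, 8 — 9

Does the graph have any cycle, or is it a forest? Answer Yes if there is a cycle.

No

DFS, tracking each vertex's parent; an edge to a visited non-parent vertex closes a cycle.
Start from 3:
visit 3 (parent –)
  visit 5 (parent 3)
    5–3: parent, skip
    visit 8 (parent 5)
      visit 7 (parent 8)
        7–8: parent, skip
      8–5: parent, skip
      visit 9 (parent 8)
        visit 6 (parent 9)
          6–9: parent, skip
        9–8: parent, skip
  visit 4 (parent 3)
    visit 0 (parent 4)
      0–4: parent, skip
    4–3: parent, skip
  visit 2 (parent 3)
    2–3: parent, skip
visit 1 (parent –)
No non-parent visited neighbor found — the graph is a forest.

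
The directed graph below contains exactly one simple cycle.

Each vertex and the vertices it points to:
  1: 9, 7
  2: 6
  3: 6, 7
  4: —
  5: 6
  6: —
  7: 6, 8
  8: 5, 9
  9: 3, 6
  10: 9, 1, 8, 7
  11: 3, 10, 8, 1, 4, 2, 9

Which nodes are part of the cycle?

3, 7, 8, 9

DFS with gray/black marking from 8:
8 gray
  5 gray
    6 gray
    6 black
  5 black
  9 gray
    3 gray
      3→6: 6 black — skip
      7 gray
        7→6: 6 black — skip
        7→8: 8 is gray → back edge
Back edge closes the cycle 8 → 9 → 3 → 7 → 8; its vertices are {3, 7, 8, 9}.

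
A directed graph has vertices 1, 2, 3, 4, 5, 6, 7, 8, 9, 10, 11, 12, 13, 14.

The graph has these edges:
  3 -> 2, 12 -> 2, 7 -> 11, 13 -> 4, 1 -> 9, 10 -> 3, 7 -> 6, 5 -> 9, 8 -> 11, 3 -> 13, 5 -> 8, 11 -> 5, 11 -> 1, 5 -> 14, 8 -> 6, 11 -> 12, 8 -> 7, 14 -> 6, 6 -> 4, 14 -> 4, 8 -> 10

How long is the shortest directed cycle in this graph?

3

For each vertex v, BFS finds the shortest path from v back to v.
The shortest such closed walk is 8 → 11 → 5 → 8, length 3.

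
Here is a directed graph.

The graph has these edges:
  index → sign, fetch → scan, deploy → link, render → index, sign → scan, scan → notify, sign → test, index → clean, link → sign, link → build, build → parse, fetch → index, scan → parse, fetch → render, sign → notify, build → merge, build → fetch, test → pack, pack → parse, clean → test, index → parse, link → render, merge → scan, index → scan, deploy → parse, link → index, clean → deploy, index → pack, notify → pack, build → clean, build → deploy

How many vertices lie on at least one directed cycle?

A vertex is on a directed cycle iff it belongs to a strongly connected component of size ≥ 2 (or has a self-loop).
The vertices on cycles are {link, build, clean, fetch, index, deploy, render} — 7 in total.

7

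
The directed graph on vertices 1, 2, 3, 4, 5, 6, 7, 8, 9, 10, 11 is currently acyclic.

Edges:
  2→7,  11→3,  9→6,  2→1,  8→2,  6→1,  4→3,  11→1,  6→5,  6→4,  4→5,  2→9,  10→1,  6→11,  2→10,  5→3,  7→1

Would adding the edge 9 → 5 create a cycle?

No

Adding 9→5 creates a cycle iff 5 can already reach 9.
Explore from 5: no path reaches 9. The graph stays acyclic.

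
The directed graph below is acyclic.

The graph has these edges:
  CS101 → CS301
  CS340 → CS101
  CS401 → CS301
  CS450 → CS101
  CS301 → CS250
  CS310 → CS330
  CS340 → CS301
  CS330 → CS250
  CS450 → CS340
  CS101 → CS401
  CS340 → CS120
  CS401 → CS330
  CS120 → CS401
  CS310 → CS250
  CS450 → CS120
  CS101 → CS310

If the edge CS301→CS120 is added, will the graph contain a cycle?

Yes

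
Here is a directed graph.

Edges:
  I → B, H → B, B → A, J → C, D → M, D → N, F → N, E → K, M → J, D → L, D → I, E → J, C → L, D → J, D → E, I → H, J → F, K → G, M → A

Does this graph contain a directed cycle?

DFS with white/gray/black marking, starting from A:
A gray
A black
B gray
  B→A: A black — skip
B black
C gray
  L gray
  L black
C black
D gray
  E gray
    K gray
      G gray
      G black
    K black
    J gray
      F gray
        N gray
        N black
      F black
      J→C: C black — skip
    J black
  E black
  D→L: L black — skip
  D→N: N black — skip
  D→J: J black — skip
  I gray
    H gray
      H→B: B black — skip
    H black
    I→B: B black — skip
  I black
  M gray
    M→A: A black — skip
    M→J: J black — skip
  M black
D black
Every edge goes to a white or black vertex — no back edge, so the graph is acyclic.

No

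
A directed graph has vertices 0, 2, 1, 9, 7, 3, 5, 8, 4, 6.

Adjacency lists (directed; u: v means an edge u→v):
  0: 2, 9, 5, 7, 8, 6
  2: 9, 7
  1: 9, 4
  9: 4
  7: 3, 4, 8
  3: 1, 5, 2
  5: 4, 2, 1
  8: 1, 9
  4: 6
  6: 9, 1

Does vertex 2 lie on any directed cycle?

Yes

2 is on a cycle iff 2 can reach itself via ≥1 edge.
2 → 7 → 3 → 2 — yes.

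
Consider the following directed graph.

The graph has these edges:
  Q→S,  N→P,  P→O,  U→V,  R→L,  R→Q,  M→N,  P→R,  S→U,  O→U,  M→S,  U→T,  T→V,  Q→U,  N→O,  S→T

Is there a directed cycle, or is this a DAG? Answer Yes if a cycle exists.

No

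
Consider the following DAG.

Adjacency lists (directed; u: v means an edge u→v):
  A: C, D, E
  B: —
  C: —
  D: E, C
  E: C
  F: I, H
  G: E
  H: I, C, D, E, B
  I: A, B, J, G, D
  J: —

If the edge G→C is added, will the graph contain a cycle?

No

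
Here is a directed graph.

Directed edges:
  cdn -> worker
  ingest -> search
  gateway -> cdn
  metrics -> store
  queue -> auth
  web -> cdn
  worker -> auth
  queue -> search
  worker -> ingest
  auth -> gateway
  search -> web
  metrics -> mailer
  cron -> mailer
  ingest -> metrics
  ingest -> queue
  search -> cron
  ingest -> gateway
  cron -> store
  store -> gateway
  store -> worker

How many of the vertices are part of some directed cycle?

11

A vertex is on a directed cycle iff it belongs to a strongly connected component of size ≥ 2 (or has a self-loop).
The vertices on cycles are {cdn, web, auth, cron, queue, store, ingest, search, worker, gateway, metrics} — 11 in total.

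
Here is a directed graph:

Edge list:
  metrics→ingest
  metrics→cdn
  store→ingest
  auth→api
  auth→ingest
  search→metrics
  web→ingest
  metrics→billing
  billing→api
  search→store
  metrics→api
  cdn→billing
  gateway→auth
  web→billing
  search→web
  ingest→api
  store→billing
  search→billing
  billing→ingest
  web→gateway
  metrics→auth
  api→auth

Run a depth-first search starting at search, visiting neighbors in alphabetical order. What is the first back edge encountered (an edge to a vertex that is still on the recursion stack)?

DFS from search (visiting neighbors in alphabetical order); mark gray on enter, black on exit:
search gray
  billing gray
    api gray
      auth gray
        auth→api: api is gray → back edge
First back edge: auth → api.

auth→api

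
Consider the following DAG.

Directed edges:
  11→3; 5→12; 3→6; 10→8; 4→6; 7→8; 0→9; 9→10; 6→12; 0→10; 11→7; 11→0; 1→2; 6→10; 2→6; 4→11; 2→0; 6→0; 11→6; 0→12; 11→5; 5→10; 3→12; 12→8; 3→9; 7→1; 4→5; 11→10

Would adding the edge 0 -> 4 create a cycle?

Yes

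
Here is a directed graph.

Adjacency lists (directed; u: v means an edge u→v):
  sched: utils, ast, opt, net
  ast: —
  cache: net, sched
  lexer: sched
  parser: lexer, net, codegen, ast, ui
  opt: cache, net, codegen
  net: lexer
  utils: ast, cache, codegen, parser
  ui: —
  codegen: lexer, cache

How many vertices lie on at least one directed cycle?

8

A vertex is on a directed cycle iff it belongs to a strongly connected component of size ≥ 2 (or has a self-loop).
The vertices on cycles are {net, opt, cache, lexer, sched, utils, parser, codegen} — 8 in total.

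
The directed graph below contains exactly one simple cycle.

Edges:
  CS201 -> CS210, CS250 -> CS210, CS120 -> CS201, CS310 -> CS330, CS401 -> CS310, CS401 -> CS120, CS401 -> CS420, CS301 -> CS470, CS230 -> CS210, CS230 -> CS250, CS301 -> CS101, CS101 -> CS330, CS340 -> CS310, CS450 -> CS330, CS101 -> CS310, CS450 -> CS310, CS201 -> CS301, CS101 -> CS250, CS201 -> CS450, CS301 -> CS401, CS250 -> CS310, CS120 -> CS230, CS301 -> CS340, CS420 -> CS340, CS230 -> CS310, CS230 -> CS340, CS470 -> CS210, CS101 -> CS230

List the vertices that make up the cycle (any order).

CS120, CS201, CS301, CS401

DFS with gray/black marking from CS301:
CS301 gray
  CS470 gray
    CS210 gray
    CS210 black
  CS470 black
  CS401 gray
    CS310 gray
      CS330 gray
      CS330 black
    CS310 black
    CS120 gray
      CS201 gray
        CS201→CS301: CS301 is gray → back edge
Back edge closes the cycle CS301 → CS401 → CS120 → CS201 → CS301; its vertices are {CS120, CS201, CS301, CS401}.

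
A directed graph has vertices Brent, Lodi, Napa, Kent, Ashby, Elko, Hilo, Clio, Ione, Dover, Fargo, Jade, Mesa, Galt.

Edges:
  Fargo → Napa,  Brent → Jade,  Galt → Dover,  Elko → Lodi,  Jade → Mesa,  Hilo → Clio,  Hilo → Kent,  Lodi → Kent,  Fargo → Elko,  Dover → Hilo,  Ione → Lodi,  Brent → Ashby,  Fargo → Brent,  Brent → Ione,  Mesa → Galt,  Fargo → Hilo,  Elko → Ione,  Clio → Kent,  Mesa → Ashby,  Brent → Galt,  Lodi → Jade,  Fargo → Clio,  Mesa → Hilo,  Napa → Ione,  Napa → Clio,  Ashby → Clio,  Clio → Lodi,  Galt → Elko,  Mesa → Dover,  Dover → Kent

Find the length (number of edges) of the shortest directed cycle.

For each vertex v, BFS finds the shortest path from v back to v.
The shortest such closed walk is Elko → Lodi → Jade → Mesa → Galt → Elko, length 5.

5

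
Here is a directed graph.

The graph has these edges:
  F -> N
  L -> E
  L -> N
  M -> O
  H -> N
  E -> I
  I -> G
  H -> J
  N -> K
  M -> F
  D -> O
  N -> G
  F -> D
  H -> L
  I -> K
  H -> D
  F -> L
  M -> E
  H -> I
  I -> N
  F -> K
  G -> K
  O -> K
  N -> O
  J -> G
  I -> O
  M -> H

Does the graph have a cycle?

DFS with white/gray/black marking, starting from M:
M gray
  F gray
    L gray
      E gray
        I gray
          G gray
            K gray
            K black
          G black
          N gray
            O gray
              O→K: K black — skip
            O black
            N→K: K black — skip
            N→G: G black — skip
          N black
          I→O: O black — skip
          I→K: K black — skip
        I black
      E black
      L→N: N black — skip
    L black
    F→N: N black — skip
    F→K: K black — skip
    D gray
      D→O: O black — skip
    D black
  F black
  H gray
    H→I: I black — skip
    J gray
      J→G: G black — skip
    J black
    H→L: L black — skip
    H→D: D black — skip
    H→N: N black — skip
  H black
  M→E: E black — skip
  M→O: O black — skip
M black
Every edge goes to a white or black vertex — no back edge, so the graph is acyclic.

No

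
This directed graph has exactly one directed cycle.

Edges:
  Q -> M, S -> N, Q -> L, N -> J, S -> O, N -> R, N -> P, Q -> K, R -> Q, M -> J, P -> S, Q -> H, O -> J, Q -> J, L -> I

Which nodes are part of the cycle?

DFS with gray/black marking from S:
S gray
  O gray
    J gray
    J black
  O black
  N gray
    P gray
      P→S: S is gray → back edge
Back edge closes the cycle S → N → P → S; its vertices are {N, P, S}.

N, P, S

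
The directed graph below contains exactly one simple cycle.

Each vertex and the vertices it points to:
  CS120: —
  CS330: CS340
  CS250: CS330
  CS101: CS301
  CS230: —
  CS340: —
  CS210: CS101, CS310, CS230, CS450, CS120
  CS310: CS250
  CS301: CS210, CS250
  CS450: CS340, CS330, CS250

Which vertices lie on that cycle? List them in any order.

DFS with gray/black marking from CS210:
CS210 gray
  CS101 gray
    CS301 gray
      CS301→CS210: CS210 is gray → back edge
Back edge closes the cycle CS210 → CS101 → CS301 → CS210; its vertices are {CS101, CS210, CS301}.

CS101, CS210, CS301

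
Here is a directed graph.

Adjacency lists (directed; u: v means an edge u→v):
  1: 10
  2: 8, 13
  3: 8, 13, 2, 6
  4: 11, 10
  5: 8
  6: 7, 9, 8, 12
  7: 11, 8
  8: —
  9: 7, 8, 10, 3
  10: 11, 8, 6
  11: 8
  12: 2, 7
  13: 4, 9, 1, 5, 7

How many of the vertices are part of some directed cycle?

9

A vertex is on a directed cycle iff it belongs to a strongly connected component of size ≥ 2 (or has a self-loop).
The vertices on cycles are {1, 2, 3, 4, 6, 9, 10, 12, 13} — 9 in total.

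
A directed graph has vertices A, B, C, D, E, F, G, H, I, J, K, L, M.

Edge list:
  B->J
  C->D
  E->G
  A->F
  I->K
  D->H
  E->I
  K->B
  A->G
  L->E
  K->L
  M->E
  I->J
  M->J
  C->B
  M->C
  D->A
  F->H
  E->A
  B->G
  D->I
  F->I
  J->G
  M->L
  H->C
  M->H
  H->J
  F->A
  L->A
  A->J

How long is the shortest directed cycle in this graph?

For each vertex v, BFS finds the shortest path from v back to v.
The shortest such closed walk is A → F → A, length 2.

2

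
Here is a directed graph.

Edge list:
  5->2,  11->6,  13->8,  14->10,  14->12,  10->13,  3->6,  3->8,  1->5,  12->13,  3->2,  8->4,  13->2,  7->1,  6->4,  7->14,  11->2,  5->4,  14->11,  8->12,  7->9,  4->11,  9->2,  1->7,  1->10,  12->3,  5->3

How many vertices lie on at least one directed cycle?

9

A vertex is on a directed cycle iff it belongs to a strongly connected component of size ≥ 2 (or has a self-loop).
The vertices on cycles are {1, 3, 4, 6, 7, 8, 11, 12, 13} — 9 in total.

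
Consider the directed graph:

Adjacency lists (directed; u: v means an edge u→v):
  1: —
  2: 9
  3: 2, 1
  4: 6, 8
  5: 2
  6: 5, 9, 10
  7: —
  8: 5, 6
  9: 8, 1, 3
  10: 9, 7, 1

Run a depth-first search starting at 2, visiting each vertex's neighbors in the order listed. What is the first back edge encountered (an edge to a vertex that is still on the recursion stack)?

5->2

DFS from 2 (visiting each vertex's neighbors in the order listed); mark gray on enter, black on exit:
2 gray
  9 gray
    8 gray
      5 gray
        5→2: 2 is gray → back edge
First back edge: 5 → 2.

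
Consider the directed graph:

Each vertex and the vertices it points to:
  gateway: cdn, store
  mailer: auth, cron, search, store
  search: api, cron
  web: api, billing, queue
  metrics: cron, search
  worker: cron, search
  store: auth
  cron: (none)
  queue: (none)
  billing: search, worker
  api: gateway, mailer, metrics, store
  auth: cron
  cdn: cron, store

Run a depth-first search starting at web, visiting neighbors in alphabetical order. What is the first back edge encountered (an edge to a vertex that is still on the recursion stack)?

DFS from web (visiting neighbors in alphabetical order); mark gray on enter, black on exit:
web gray
  api gray
    gateway gray
      cdn gray
        cron gray
        cron black
        store gray
          auth gray
            auth→cron: cron black — skip
          auth black
        store black
      cdn black
      gateway→store: store black — skip
    gateway black
    mailer gray
      mailer→auth: auth black — skip
      mailer→cron: cron black — skip
      search gray
        search→api: api is gray → back edge
First back edge: search → api.

search→api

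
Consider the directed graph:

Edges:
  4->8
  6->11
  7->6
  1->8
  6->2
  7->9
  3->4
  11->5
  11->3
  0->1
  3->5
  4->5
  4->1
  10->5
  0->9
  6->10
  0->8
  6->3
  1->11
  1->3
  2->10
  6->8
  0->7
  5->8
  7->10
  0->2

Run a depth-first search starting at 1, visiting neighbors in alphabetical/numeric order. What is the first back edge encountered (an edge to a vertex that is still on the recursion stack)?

DFS from 1 (visiting neighbors in alphabetical/numeric order); mark gray on enter, black on exit:
1 gray
  3 gray
    4 gray
      4→1: 1 is gray → back edge
First back edge: 4 → 1.

4->1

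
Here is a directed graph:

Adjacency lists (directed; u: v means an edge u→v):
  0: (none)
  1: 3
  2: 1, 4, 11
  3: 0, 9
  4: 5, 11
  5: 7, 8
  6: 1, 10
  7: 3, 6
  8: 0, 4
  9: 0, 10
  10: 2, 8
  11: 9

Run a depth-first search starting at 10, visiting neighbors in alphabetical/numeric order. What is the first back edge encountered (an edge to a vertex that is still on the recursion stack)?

9→10

DFS from 10 (visiting neighbors in alphabetical/numeric order); mark gray on enter, black on exit:
10 gray
  2 gray
    1 gray
      3 gray
        0 gray
        0 black
        9 gray
          9→0: 0 black — skip
          9→10: 10 is gray → back edge
First back edge: 9 → 10.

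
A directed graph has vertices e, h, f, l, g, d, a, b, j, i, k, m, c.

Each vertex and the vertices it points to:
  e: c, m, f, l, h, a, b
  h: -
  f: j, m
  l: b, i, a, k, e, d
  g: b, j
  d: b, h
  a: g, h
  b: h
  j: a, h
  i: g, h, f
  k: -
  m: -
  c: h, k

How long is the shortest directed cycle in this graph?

2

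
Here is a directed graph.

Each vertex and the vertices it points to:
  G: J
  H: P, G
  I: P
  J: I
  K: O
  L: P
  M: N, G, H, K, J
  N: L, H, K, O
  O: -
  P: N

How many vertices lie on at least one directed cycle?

A vertex is on a directed cycle iff it belongs to a strongly connected component of size ≥ 2 (or has a self-loop).
The vertices on cycles are {G, H, I, J, L, N, P} — 7 in total.

7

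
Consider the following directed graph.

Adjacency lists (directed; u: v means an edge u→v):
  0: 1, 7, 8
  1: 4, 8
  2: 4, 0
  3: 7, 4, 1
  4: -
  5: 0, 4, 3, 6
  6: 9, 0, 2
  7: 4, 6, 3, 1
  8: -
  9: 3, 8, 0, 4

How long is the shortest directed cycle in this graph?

2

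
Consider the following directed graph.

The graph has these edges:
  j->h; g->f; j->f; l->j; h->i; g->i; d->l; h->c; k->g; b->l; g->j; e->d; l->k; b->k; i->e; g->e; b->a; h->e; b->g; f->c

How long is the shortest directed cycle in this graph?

5

For each vertex v, BFS finds the shortest path from v back to v.
The shortest such closed walk is l → k → g → e → d → l, length 5.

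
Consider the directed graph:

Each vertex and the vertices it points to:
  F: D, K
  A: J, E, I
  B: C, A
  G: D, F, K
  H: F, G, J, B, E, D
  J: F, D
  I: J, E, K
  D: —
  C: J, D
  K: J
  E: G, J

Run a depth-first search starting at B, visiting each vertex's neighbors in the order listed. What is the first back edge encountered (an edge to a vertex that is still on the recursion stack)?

K->J

DFS from B (visiting each vertex's neighbors in the order listed); mark gray on enter, black on exit:
B gray
  C gray
    J gray
      F gray
        D gray
        D black
        K gray
          K→J: J is gray → back edge
First back edge: K → J.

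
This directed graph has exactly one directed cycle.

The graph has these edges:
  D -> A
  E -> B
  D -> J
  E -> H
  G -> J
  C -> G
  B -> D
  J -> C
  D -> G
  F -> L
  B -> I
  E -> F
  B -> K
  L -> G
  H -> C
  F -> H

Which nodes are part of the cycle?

C, G, J

DFS with gray/black marking from G:
G gray
  J gray
    C gray
      C→G: G is gray → back edge
Back edge closes the cycle G → J → C → G; its vertices are {C, G, J}.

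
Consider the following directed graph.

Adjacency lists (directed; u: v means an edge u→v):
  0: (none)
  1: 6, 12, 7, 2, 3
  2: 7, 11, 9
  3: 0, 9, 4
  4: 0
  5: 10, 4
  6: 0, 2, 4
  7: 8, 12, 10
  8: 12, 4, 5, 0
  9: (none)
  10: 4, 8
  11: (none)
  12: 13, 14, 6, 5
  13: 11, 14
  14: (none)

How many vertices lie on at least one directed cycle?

7

A vertex is on a directed cycle iff it belongs to a strongly connected component of size ≥ 2 (or has a self-loop).
The vertices on cycles are {2, 5, 6, 7, 8, 10, 12} — 7 in total.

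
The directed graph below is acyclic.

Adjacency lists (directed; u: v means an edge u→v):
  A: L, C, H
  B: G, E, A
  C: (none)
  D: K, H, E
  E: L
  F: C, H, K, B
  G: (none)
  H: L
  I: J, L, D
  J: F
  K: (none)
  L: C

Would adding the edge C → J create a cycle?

Yes

Adding C→J creates a cycle iff J can already reach C.
Path from J: J → F → C.
So J → … → C → J is a cycle.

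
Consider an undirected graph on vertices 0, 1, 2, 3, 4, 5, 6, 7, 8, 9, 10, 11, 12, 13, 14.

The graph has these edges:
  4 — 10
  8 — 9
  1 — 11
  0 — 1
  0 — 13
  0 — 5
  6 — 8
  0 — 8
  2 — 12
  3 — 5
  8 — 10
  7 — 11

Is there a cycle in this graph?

DFS, tracking each vertex's parent; an edge to a visited non-parent vertex closes a cycle.
Start from 12:
visit 12 (parent –)
  visit 2 (parent 12)
    2–12: parent, skip
visit 0 (parent –)
  visit 8 (parent 0)
    visit 6 (parent 8)
      6–8: parent, skip
    visit 9 (parent 8)
      9–8: parent, skip
    8–0: parent, skip
    visit 10 (parent 8)
      visit 4 (parent 10)
        4–10: parent, skip
      10–8: parent, skip
  visit 5 (parent 0)
    visit 3 (parent 5)
      3–5: parent, skip
    5–0: parent, skip
  visit 13 (parent 0)
    13–0: parent, skip
  visit 1 (parent 0)
    visit 11 (parent 1)
      visit 7 (parent 11)
        7–11: parent, skip
      11–1: parent, skip
    1–0: parent, skip
visit 14 (parent –)
No non-parent visited neighbor found — the graph is a forest.

No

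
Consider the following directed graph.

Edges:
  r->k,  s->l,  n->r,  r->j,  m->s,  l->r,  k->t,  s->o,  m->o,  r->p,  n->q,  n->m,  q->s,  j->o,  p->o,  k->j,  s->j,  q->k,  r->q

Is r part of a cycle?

Yes

r is on a cycle iff r can reach itself via ≥1 edge.
r → q → s → l → r — yes.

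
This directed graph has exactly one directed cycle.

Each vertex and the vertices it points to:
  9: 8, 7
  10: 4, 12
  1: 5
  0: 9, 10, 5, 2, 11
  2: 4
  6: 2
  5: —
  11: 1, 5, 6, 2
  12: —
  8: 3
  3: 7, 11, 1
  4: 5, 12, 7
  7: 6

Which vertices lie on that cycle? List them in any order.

DFS with gray/black marking from 4:
4 gray
  5 gray
  5 black
  12 gray
  12 black
  7 gray
    6 gray
      2 gray
        2→4: 4 is gray → back edge
Back edge closes the cycle 4 → 7 → 6 → 2 → 4; its vertices are {2, 4, 6, 7}.

2, 4, 6, 7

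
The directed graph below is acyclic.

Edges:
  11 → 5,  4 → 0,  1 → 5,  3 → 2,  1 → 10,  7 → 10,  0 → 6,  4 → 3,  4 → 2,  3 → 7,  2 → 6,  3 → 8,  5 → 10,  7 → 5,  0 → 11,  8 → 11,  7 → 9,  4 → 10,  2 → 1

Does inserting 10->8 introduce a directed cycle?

Yes

Adding 10→8 creates a cycle iff 8 can already reach 10.
Path from 8: 8 → 11 → 5 → 10.
So 8 → … → 10 → 8 is a cycle.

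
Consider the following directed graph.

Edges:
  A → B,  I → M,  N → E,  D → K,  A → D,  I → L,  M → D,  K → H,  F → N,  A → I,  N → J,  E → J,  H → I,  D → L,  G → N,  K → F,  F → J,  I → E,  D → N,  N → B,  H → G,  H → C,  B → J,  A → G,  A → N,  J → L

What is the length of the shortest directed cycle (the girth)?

5

For each vertex v, BFS finds the shortest path from v back to v.
The shortest such closed walk is D → K → H → I → M → D, length 5.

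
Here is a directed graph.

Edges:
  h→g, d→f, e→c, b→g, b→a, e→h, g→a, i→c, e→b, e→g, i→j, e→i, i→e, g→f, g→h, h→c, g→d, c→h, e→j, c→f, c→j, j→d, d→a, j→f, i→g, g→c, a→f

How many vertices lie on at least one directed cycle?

5

A vertex is on a directed cycle iff it belongs to a strongly connected component of size ≥ 2 (or has a self-loop).
The vertices on cycles are {c, e, g, h, i} — 5 in total.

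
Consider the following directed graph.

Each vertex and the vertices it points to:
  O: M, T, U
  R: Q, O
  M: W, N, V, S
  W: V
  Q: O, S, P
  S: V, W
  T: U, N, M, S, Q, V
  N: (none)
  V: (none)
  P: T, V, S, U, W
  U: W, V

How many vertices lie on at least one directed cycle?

A vertex is on a directed cycle iff it belongs to a strongly connected component of size ≥ 2 (or has a self-loop).
The vertices on cycles are {O, P, Q, T} — 4 in total.

4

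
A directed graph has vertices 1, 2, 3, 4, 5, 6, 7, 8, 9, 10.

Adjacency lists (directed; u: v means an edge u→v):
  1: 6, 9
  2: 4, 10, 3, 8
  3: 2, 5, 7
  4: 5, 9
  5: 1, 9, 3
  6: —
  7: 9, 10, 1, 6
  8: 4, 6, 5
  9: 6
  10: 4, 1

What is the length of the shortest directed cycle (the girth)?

For each vertex v, BFS finds the shortest path from v back to v.
The shortest such closed walk is 2 → 3 → 2, length 2.

2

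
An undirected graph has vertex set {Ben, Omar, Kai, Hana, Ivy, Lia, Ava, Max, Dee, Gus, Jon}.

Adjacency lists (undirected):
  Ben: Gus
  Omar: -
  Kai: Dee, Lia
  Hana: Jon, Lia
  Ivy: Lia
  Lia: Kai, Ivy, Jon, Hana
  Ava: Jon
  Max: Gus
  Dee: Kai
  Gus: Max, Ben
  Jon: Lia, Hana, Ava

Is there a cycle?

Yes

DFS, tracking each vertex's parent; an edge to a visited non-parent vertex closes a cycle.
Start from Ben:
visit Ben (parent –)
  visit Gus (parent Ben)
    visit Max (parent Gus)
      Max–Gus: parent, skip
    Gus–Ben: parent, skip
visit Omar (parent –)
visit Kai (parent –)
  visit Dee (parent Kai)
    Dee–Kai: parent, skip
  visit Lia (parent Kai)
    Lia–Kai: parent, skip
    visit Ivy (parent Lia)
      Ivy–Lia: parent, skip
    visit Jon (parent Lia)
      Jon–Lia: parent, skip
      visit Hana (parent Jon)
        Hana–Jon: parent, skip
        Hana–Lia: Lia visited and ≠ parent → cycle
Cycle: Lia – Jon – Hana – Lia.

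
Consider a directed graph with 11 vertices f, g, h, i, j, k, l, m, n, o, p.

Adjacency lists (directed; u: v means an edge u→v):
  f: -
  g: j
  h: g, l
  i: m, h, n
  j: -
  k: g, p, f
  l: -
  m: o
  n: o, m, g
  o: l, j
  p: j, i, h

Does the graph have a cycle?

No

DFS with white/gray/black marking, starting from f:
f gray
f black
g gray
  j gray
  j black
g black
h gray
  h→g: g black — skip
  l gray
  l black
h black
i gray
  m gray
    o gray
      o→l: l black — skip
      o→j: j black — skip
    o black
  m black
  i→h: h black — skip
  n gray
    n→o: o black — skip
    n→m: m black — skip
    n→g: g black — skip
  n black
i black
k gray
  k→g: g black — skip
  p gray
    p→j: j black — skip
    p→i: i black — skip
    p→h: h black — skip
  p black
  k→f: f black — skip
k black
Every edge goes to a white or black vertex — no back edge, so the graph is acyclic.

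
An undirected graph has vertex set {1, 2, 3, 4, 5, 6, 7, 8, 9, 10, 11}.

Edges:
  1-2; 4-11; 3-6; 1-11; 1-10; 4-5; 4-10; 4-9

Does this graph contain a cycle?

Yes

DFS, tracking each vertex's parent; an edge to a visited non-parent vertex closes a cycle.
Start from 11:
visit 11 (parent –)
  visit 1 (parent 11)
    visit 10 (parent 1)
      visit 4 (parent 10)
        visit 9 (parent 4)
          9–4: parent, skip
        visit 5 (parent 4)
          5–4: parent, skip
        4–11: 11 visited and ≠ parent → cycle
Cycle: 11 – 1 – 10 – 4 – 11.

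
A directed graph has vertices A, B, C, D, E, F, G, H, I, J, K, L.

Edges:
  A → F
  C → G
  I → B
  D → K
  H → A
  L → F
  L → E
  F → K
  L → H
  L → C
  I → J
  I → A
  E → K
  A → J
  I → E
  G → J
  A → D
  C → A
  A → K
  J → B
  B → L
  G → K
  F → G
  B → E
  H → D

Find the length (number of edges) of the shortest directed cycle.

5

For each vertex v, BFS finds the shortest path from v back to v.
The shortest such closed walk is B → L → C → A → J → B, length 5.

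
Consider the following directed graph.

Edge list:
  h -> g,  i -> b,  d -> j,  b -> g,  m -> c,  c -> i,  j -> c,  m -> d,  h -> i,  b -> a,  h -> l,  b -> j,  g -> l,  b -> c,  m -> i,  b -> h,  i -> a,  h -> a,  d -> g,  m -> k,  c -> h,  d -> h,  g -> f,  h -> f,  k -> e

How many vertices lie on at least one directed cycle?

5

A vertex is on a directed cycle iff it belongs to a strongly connected component of size ≥ 2 (or has a self-loop).
The vertices on cycles are {b, c, h, i, j} — 5 in total.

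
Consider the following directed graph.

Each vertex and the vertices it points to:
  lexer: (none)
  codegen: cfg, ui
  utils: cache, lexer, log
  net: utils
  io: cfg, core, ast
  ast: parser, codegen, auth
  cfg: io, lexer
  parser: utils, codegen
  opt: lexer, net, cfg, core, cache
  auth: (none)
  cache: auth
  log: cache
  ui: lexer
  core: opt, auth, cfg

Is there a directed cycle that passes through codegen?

Yes

codegen is on a cycle iff codegen can reach itself via ≥1 edge.
codegen → cfg → io → ast → codegen — yes.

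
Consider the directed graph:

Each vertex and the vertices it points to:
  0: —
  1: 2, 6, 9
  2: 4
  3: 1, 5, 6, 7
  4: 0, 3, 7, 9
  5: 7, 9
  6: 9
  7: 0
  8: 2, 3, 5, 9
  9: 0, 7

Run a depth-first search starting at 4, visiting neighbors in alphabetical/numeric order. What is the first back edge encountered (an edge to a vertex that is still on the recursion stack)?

DFS from 4 (visiting neighbors in alphabetical/numeric order); mark gray on enter, black on exit:
4 gray
  0 gray
  0 black
  3 gray
    1 gray
      2 gray
        2→4: 4 is gray → back edge
First back edge: 2 → 4.

2→4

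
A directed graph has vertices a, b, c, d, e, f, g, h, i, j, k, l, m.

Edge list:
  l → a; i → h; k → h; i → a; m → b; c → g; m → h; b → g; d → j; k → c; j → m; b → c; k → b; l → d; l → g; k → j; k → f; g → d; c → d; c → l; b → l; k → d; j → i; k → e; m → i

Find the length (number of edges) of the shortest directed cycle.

5

For each vertex v, BFS finds the shortest path from v back to v.
The shortest such closed walk is j → m → b → c → d → j, length 5.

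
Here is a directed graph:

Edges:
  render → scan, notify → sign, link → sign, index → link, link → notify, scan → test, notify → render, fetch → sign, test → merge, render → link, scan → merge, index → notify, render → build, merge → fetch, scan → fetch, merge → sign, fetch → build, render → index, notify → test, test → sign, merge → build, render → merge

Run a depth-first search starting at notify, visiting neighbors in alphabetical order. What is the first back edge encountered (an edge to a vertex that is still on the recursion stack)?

DFS from notify (visiting neighbors in alphabetical order); mark gray on enter, black on exit:
notify gray
  render gray
    build gray
    build black
    index gray
      link gray
        link→notify: notify is gray → back edge
First back edge: link → notify.

link→notify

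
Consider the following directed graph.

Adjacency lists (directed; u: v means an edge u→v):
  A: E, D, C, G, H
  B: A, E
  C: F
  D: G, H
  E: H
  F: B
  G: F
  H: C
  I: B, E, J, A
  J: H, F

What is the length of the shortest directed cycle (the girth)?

For each vertex v, BFS finds the shortest path from v back to v.
The shortest such closed walk is A → G → F → B → A, length 4.

4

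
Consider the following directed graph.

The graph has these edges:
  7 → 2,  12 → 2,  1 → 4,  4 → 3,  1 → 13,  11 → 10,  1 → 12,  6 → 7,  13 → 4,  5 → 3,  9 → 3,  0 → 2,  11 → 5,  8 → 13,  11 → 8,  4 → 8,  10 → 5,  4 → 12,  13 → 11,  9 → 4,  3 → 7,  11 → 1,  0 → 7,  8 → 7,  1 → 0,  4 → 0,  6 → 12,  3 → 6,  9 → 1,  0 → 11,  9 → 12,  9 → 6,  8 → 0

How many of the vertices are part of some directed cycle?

6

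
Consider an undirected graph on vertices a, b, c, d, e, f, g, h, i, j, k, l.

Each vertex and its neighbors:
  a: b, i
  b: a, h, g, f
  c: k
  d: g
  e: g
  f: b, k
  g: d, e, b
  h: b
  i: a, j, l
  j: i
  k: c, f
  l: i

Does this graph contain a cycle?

No

DFS, tracking each vertex's parent; an edge to a visited non-parent vertex closes a cycle.
Start from i:
visit i (parent –)
  visit a (parent i)
    visit b (parent a)
      b–a: parent, skip
      visit h (parent b)
        h–b: parent, skip
      visit g (parent b)
        visit d (parent g)
          d–g: parent, skip
        visit e (parent g)
          e–g: parent, skip
        g–b: parent, skip
      visit f (parent b)
        f–b: parent, skip
        visit k (parent f)
          visit c (parent k)
            c–k: parent, skip
          k–f: parent, skip
    a–i: parent, skip
  visit j (parent i)
    j–i: parent, skip
  visit l (parent i)
    l–i: parent, skip
No non-parent visited neighbor found — the graph is a forest.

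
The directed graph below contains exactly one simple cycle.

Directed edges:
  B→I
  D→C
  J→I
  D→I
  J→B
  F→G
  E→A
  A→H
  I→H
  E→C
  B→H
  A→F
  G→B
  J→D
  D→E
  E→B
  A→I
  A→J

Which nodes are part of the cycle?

DFS with gray/black marking from A:
A gray
  J gray
    B gray
      I gray
        H gray
        H black
      I black
      B→H: H black — skip
    B black
    D gray
      E gray
        E→A: A is gray → back edge
Back edge closes the cycle A → J → D → E → A; its vertices are {A, D, E, J}.

A, D, E, J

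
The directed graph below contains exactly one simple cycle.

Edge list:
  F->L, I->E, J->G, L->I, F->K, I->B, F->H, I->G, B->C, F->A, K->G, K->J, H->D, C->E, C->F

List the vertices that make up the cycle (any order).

DFS with gray/black marking from F:
F gray
  K gray
    J gray
      G gray
      G black
    J black
    K→G: G black — skip
  K black
  A gray
  A black
  L gray
    I gray
      I→G: G black — skip
      E gray
      E black
      B gray
        C gray
          C→E: E black — skip
          C→F: F is gray → back edge
Back edge closes the cycle F → L → I → B → C → F; its vertices are {B, C, F, I, L}.

B, C, F, I, L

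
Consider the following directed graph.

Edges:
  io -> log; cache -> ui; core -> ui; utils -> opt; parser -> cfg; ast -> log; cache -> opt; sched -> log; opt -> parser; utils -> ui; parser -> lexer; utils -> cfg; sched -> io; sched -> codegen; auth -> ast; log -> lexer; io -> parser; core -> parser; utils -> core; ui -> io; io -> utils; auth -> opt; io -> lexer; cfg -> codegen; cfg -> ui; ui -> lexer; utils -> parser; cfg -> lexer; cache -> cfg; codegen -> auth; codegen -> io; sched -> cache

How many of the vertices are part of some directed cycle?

A vertex is on a directed cycle iff it belongs to a strongly connected component of size ≥ 2 (or has a self-loop).
The vertices on cycles are {io, ui, cfg, opt, auth, core, utils, parser, codegen} — 9 in total.

9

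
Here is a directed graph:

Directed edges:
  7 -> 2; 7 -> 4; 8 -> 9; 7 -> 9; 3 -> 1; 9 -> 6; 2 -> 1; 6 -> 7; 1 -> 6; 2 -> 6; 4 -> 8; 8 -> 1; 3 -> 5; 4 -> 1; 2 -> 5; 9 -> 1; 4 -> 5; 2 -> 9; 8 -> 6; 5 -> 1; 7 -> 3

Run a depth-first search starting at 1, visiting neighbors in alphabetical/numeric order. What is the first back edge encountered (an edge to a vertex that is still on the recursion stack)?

2→1

DFS from 1 (visiting neighbors in alphabetical/numeric order); mark gray on enter, black on exit:
1 gray
  6 gray
    7 gray
      2 gray
        2→1: 1 is gray → back edge
First back edge: 2 → 1.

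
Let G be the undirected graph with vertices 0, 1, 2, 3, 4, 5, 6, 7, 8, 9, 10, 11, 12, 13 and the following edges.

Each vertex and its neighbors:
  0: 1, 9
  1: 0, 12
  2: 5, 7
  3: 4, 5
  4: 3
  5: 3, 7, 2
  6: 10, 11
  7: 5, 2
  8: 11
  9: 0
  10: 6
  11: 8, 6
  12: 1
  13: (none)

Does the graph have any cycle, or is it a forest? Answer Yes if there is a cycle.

Yes

DFS, tracking each vertex's parent; an edge to a visited non-parent vertex closes a cycle.
Start from 8:
visit 8 (parent –)
  visit 11 (parent 8)
    11–8: parent, skip
    visit 6 (parent 11)
      visit 10 (parent 6)
        10–6: parent, skip
      6–11: parent, skip
visit 0 (parent –)
  visit 1 (parent 0)
    1–0: parent, skip
    visit 12 (parent 1)
      12–1: parent, skip
  visit 9 (parent 0)
    9–0: parent, skip
visit 2 (parent –)
  visit 5 (parent 2)
    visit 3 (parent 5)
      visit 4 (parent 3)
        4–3: parent, skip
      3–5: parent, skip
    visit 7 (parent 5)
      7–5: parent, skip
      7–2: 2 visited and ≠ parent → cycle
Cycle: 2 – 5 – 7 – 2.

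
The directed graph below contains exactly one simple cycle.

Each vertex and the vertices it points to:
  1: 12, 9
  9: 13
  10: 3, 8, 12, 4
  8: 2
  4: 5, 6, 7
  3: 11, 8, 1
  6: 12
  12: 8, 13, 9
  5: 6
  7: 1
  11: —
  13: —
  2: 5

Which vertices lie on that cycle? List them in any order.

2, 5, 6, 8, 12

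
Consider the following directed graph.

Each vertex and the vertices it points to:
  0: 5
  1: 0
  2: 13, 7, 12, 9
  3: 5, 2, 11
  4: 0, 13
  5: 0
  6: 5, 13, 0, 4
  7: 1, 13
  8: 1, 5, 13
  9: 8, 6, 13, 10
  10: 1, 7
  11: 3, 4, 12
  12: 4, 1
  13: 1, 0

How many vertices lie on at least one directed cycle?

4

A vertex is on a directed cycle iff it belongs to a strongly connected component of size ≥ 2 (or has a self-loop).
The vertices on cycles are {0, 3, 5, 11} — 4 in total.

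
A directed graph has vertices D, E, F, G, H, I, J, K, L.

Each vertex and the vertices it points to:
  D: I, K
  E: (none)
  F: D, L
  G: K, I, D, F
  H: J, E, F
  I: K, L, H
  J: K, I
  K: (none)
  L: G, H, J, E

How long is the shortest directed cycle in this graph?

For each vertex v, BFS finds the shortest path from v back to v.
The shortest such closed walk is I → L → J → I, length 3.

3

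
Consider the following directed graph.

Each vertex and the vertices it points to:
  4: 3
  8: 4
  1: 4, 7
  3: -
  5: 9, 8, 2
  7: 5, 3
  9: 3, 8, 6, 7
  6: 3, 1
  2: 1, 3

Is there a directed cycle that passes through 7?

7 is on a cycle iff 7 can reach itself via ≥1 edge.
7 → 5 → 9 → 7 — yes.

Yes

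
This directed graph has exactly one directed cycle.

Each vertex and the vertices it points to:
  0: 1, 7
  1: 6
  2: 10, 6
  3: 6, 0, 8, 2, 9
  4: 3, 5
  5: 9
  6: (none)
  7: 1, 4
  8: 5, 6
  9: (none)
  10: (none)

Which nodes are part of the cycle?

DFS with gray/black marking from 4:
4 gray
  3 gray
    6 gray
    6 black
    0 gray
      1 gray
        1→6: 6 black — skip
      1 black
      7 gray
        7→1: 1 black — skip
        7→4: 4 is gray → back edge
Back edge closes the cycle 4 → 3 → 0 → 7 → 4; its vertices are {0, 3, 4, 7}.

0, 3, 4, 7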